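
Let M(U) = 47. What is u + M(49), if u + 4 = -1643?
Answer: -1600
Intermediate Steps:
u = -1647 (u = -4 - 1643 = -1647)
u + M(49) = -1647 + 47 = -1600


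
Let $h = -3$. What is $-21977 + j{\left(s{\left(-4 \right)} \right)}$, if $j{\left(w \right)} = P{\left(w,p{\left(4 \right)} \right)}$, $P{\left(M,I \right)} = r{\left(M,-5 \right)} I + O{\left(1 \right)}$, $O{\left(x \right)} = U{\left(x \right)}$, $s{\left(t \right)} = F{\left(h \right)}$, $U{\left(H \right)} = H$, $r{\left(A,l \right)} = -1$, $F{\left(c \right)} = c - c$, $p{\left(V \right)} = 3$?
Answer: $-21979$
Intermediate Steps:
$F{\left(c \right)} = 0$
$s{\left(t \right)} = 0$
$O{\left(x \right)} = x$
$P{\left(M,I \right)} = 1 - I$ ($P{\left(M,I \right)} = - I + 1 = 1 - I$)
$j{\left(w \right)} = -2$ ($j{\left(w \right)} = 1 - 3 = -2$)
$-21977 + j{\left(s{\left(-4 \right)} \right)} = -21977 - 2 = -21979$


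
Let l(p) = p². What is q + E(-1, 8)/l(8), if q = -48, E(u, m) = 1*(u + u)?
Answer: -1537/32 ≈ -48.031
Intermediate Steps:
E(u, m) = 2*u (E(u, m) = 1*(2*u) = 2*u)
q + E(-1, 8)/l(8) = -48 + (2*(-1))/(8²) = -48 - 2/64 = -48 + (1/64)*(-2) = -48 - 1/32 = -1537/32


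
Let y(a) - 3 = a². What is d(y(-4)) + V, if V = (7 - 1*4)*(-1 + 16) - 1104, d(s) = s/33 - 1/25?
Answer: -873233/825 ≈ -1058.5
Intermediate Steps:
y(a) = 3 + a²
d(s) = -1/25 + s/33 (d(s) = s*(1/33) - 1*1/25 = s/33 - 1/25 = -1/25 + s/33)
V = -1059 (V = (7 - 4)*15 - 1104 = 3*15 - 1104 = 45 - 1104 = -1059)
d(y(-4)) + V = (-1/25 + (3 + (-4)²)/33) - 1059 = (-1/25 + (3 + 16)/33) - 1059 = (-1/25 + (1/33)*19) - 1059 = (-1/25 + 19/33) - 1059 = 442/825 - 1059 = -873233/825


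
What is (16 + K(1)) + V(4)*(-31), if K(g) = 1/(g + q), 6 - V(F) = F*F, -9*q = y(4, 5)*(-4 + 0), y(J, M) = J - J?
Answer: 327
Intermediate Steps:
y(J, M) = 0
q = 0 (q = -0*(-4 + 0) = -0*(-4) = -⅑*0 = 0)
V(F) = 6 - F² (V(F) = 6 - F*F = 6 - F²)
K(g) = 1/g (K(g) = 1/(g + 0) = 1/g)
(16 + K(1)) + V(4)*(-31) = (16 + 1/1) + (6 - 1*4²)*(-31) = (16 + 1) + (6 - 1*16)*(-31) = 17 + (6 - 16)*(-31) = 17 - 10*(-31) = 17 + 310 = 327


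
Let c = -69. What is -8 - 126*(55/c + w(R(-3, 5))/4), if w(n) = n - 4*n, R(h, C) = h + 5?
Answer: 6473/23 ≈ 281.43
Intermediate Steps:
R(h, C) = 5 + h
w(n) = -3*n
-8 - 126*(55/c + w(R(-3, 5))/4) = -8 - 126*(55/(-69) - 3*(5 - 3)/4) = -8 - 126*(55*(-1/69) - 3*2*(¼)) = -8 - 126*(-55/69 - 6*¼) = -8 - 126*(-55/69 - 3/2) = -8 - 126*(-317/138) = -8 + 6657/23 = 6473/23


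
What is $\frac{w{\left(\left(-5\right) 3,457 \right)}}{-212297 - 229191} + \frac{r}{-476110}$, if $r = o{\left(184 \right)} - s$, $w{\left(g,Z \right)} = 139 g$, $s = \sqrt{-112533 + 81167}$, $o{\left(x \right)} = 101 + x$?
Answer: $\frac{86686527}{21019685168} + \frac{i \sqrt{31366}}{476110} \approx 0.0041241 + 0.00037198 i$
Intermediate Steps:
$s = i \sqrt{31366}$ ($s = \sqrt{-31366} = i \sqrt{31366} \approx 177.1 i$)
$r = 285 - i \sqrt{31366}$ ($r = \left(101 + 184\right) - i \sqrt{31366} = 285 - i \sqrt{31366} \approx 285.0 - 177.1 i$)
$\frac{w{\left(\left(-5\right) 3,457 \right)}}{-212297 - 229191} + \frac{r}{-476110} = \frac{139 \left(\left(-5\right) 3\right)}{-212297 - 229191} + \frac{285 - i \sqrt{31366}}{-476110} = \frac{139 \left(-15\right)}{-212297 - 229191} + \left(285 - i \sqrt{31366}\right) \left(- \frac{1}{476110}\right) = - \frac{2085}{-441488} - \left(\frac{57}{95222} - \frac{i \sqrt{31366}}{476110}\right) = \left(-2085\right) \left(- \frac{1}{441488}\right) - \left(\frac{57}{95222} - \frac{i \sqrt{31366}}{476110}\right) = \frac{2085}{441488} - \left(\frac{57}{95222} - \frac{i \sqrt{31366}}{476110}\right) = \frac{86686527}{21019685168} + \frac{i \sqrt{31366}}{476110}$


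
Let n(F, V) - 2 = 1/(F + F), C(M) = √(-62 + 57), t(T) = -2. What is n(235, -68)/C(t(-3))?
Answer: -941*I*√5/2350 ≈ -0.89538*I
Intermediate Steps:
C(M) = I*√5 (C(M) = √(-5) = I*√5)
n(F, V) = 2 + 1/(2*F) (n(F, V) = 2 + 1/(F + F) = 2 + 1/(2*F))
n(235, -68)/C(t(-3)) = (2 + (½)/235)/((I*√5)) = (2 + (½)*(1/235))*(-I*√5/5) = (2 + 1/470)*(-I*√5/5) = 941*(-I*√5/5)/470 = -941*I*√5/2350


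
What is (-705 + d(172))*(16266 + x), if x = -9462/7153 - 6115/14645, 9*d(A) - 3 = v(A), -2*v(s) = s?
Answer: -2190371418099500/188560233 ≈ -1.1616e+7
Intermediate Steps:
v(s) = -s/2
d(A) = ⅓ - A/18 (d(A) = ⅓ + (-A/2)/9 = ⅓ - A/18)
x = -36462317/20951137 (x = -9462*1/7153 - 6115*1/14645 = -9462/7153 - 1223/2929 = -36462317/20951137 ≈ -1.7404)
(-705 + d(172))*(16266 + x) = (-705 + (⅓ - 1/18*172))*(16266 - 36462317/20951137) = (-705 + (⅓ - 86/9))*(340754732125/20951137) = (-705 - 83/9)*(340754732125/20951137) = -6428/9*340754732125/20951137 = -2190371418099500/188560233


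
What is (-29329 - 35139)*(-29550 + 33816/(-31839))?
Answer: 20218803705496/10613 ≈ 1.9051e+9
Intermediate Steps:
(-29329 - 35139)*(-29550 + 33816/(-31839)) = -64468*(-29550 + 33816*(-1/31839)) = -64468*(-29550 - 11272/10613) = -64468*(-313625422/10613) = 20218803705496/10613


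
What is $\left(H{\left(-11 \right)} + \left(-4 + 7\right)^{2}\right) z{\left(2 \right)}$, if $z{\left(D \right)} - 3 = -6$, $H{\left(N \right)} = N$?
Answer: $6$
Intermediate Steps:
$z{\left(D \right)} = -3$ ($z{\left(D \right)} = 3 - 6 = -3$)
$\left(H{\left(-11 \right)} + \left(-4 + 7\right)^{2}\right) z{\left(2 \right)} = \left(-11 + \left(-4 + 7\right)^{2}\right) \left(-3\right) = \left(-11 + 3^{2}\right) \left(-3\right) = \left(-11 + 9\right) \left(-3\right) = \left(-2\right) \left(-3\right) = 6$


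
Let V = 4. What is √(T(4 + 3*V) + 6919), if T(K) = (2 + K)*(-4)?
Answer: √6847 ≈ 82.747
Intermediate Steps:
T(K) = -8 - 4*K
√(T(4 + 3*V) + 6919) = √((-8 - 4*(4 + 3*4)) + 6919) = √((-8 - 4*(4 + 12)) + 6919) = √((-8 - 4*16) + 6919) = √((-8 - 64) + 6919) = √(-72 + 6919) = √6847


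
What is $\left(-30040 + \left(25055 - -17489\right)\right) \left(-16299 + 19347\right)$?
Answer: $38112192$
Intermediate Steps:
$\left(-30040 + \left(25055 - -17489\right)\right) \left(-16299 + 19347\right) = \left(-30040 + \left(25055 + 17489\right)\right) 3048 = \left(-30040 + 42544\right) 3048 = 12504 \cdot 3048 = 38112192$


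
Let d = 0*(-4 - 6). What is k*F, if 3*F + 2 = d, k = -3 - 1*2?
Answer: 10/3 ≈ 3.3333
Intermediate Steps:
k = -5 (k = -3 - 2 = -5)
d = 0 (d = 0*(-10) = 0)
F = -⅔ (F = -⅔ + (⅓)*0 = -⅔ + 0 = -⅔ ≈ -0.66667)
k*F = -5*(-⅔) = 10/3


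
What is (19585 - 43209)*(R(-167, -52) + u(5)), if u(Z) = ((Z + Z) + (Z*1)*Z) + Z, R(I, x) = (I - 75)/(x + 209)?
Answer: -142641712/157 ≈ -9.0855e+5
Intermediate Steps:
R(I, x) = (-75 + I)/(209 + x)
u(Z) = Z² + 3*Z (u(Z) = (2*Z + Z*Z) + Z = (2*Z + Z²) + Z = (Z² + 2*Z) + Z = Z² + 3*Z)
(19585 - 43209)*(R(-167, -52) + u(5)) = (19585 - 43209)*((-75 - 167)/(209 - 52) + 5*(3 + 5)) = -23624*(-242/157 + 5*8) = -23624*((1/157)*(-242) + 40) = -23624*(-242/157 + 40) = -23624*6038/157 = -142641712/157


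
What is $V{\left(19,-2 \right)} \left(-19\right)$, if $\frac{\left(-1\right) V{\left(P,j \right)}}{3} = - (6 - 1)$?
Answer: $-285$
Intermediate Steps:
$V{\left(P,j \right)} = 15$ ($V{\left(P,j \right)} = - 3 \left(- (6 - 1)\right) = - 3 \left(\left(-1\right) 5\right) = \left(-3\right) \left(-5\right) = 15$)
$V{\left(19,-2 \right)} \left(-19\right) = 15 \left(-19\right) = -285$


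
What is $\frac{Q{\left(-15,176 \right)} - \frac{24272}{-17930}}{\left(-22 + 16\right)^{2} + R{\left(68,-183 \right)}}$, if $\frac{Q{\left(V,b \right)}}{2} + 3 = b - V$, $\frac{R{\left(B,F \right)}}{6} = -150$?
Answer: $- \frac{105718}{242055} \approx -0.43675$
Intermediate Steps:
$R{\left(B,F \right)} = -900$ ($R{\left(B,F \right)} = 6 \left(-150\right) = -900$)
$Q{\left(V,b \right)} = -6 - 2 V + 2 b$ ($Q{\left(V,b \right)} = -6 + 2 \left(b - V\right) = -6 - \left(- 2 b + 2 V\right) = -6 - 2 V + 2 b$)
$\frac{Q{\left(-15,176 \right)} - \frac{24272}{-17930}}{\left(-22 + 16\right)^{2} + R{\left(68,-183 \right)}} = \frac{\left(-6 - -30 + 2 \cdot 176\right) - \frac{24272}{-17930}}{\left(-22 + 16\right)^{2} - 900} = \frac{\left(-6 + 30 + 352\right) - - \frac{12136}{8965}}{\left(-6\right)^{2} - 900} = \frac{376 + \frac{12136}{8965}}{36 - 900} = \frac{3382976}{8965 \left(-864\right)} = \frac{3382976}{8965} \left(- \frac{1}{864}\right) = - \frac{105718}{242055}$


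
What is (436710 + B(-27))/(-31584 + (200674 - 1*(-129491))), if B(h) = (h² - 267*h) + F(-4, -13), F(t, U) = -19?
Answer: 444629/298581 ≈ 1.4891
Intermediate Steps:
B(h) = -19 + h² - 267*h (B(h) = (h² - 267*h) - 19 = -19 + h² - 267*h)
(436710 + B(-27))/(-31584 + (200674 - 1*(-129491))) = (436710 + (-19 + (-27)² - 267*(-27)))/(-31584 + (200674 - 1*(-129491))) = (436710 + (-19 + 729 + 7209))/(-31584 + (200674 + 129491)) = (436710 + 7919)/(-31584 + 330165) = 444629/298581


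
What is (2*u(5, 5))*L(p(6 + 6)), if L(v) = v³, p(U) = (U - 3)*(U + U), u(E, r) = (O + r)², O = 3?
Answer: 1289945088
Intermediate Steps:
u(E, r) = (3 + r)²
p(U) = 2*U*(-3 + U) (p(U) = (-3 + U)*(2*U) = 2*U*(-3 + U))
(2*u(5, 5))*L(p(6 + 6)) = (2*(3 + 5)²)*(2*(6 + 6)*(-3 + (6 + 6)))³ = (2*8²)*(2*12*(-3 + 12))³ = (2*64)*(2*12*9)³ = 128*216³ = 128*10077696 = 1289945088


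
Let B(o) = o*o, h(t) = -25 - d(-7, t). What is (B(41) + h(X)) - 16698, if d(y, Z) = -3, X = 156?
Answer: -15039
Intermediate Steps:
h(t) = -22 (h(t) = -25 - 1*(-3) = -25 + 3 = -22)
B(o) = o**2
(B(41) + h(X)) - 16698 = (41**2 - 22) - 16698 = (1681 - 22) - 16698 = 1659 - 16698 = -15039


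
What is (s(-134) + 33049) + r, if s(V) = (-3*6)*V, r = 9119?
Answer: 44580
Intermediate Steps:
s(V) = -18*V
(s(-134) + 33049) + r = (-18*(-134) + 33049) + 9119 = (2412 + 33049) + 9119 = 35461 + 9119 = 44580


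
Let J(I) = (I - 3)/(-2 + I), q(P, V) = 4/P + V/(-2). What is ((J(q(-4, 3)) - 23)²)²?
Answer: 1475789056/6561 ≈ 2.2493e+5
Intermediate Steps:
q(P, V) = 4/P - V/2 (q(P, V) = 4/P + V*(-½) = 4/P - V/2)
J(I) = (-3 + I)/(-2 + I)
((J(q(-4, 3)) - 23)²)² = (((-3 + (4/(-4) - ½*3))/(-2 + (4/(-4) - ½*3)) - 23)²)² = (((-3 + (4*(-¼) - 3/2))/(-2 + (4*(-¼) - 3/2)) - 23)²)² = (((-3 + (-1 - 3/2))/(-2 + (-1 - 3/2)) - 23)²)² = (((-3 - 5/2)/(-2 - 5/2) - 23)²)² = ((-11/2/(-9/2) - 23)²)² = ((-2/9*(-11/2) - 23)²)² = ((11/9 - 23)²)² = ((-196/9)²)² = (38416/81)² = 1475789056/6561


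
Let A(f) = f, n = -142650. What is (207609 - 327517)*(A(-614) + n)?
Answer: 17178499712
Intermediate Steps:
(207609 - 327517)*(A(-614) + n) = (207609 - 327517)*(-614 - 142650) = -119908*(-143264) = 17178499712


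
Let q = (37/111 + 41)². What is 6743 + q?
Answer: 76063/9 ≈ 8451.4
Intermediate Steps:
q = 15376/9 (q = (37*(1/111) + 41)² = (⅓ + 41)² = (124/3)² = 15376/9 ≈ 1708.4)
6743 + q = 6743 + 15376/9 = 76063/9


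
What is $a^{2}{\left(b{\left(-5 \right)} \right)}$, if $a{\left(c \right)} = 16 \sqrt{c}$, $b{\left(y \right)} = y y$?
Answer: $6400$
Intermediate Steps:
$b{\left(y \right)} = y^{2}$
$a^{2}{\left(b{\left(-5 \right)} \right)} = \left(16 \sqrt{\left(-5\right)^{2}}\right)^{2} = \left(16 \sqrt{25}\right)^{2} = \left(16 \cdot 5\right)^{2} = 80^{2} = 6400$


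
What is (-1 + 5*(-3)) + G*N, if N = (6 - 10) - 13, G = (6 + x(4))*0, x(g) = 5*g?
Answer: -16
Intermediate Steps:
G = 0 (G = (6 + 5*4)*0 = (6 + 20)*0 = 26*0 = 0)
N = -17 (N = -4 - 13 = -17)
(-1 + 5*(-3)) + G*N = (-1 + 5*(-3)) + 0*(-17) = (-1 - 15) + 0 = -16 + 0 = -16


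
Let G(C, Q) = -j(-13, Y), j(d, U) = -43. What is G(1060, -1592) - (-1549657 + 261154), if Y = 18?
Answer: 1288546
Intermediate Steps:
G(C, Q) = 43 (G(C, Q) = -1*(-43) = 43)
G(1060, -1592) - (-1549657 + 261154) = 43 - (-1549657 + 261154) = 43 - 1*(-1288503) = 43 + 1288503 = 1288546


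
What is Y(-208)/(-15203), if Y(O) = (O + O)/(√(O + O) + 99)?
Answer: 41184/155329051 - 1664*I*√26/155329051 ≈ 0.00026514 - 5.4624e-5*I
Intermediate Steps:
Y(O) = 2*O/(99 + √2*√O) (Y(O) = (2*O)/(√(2*O) + 99) = (2*O)/(√2*√O + 99) = (2*O)/(99 + √2*√O) = 2*O/(99 + √2*√O))
Y(-208)/(-15203) = (2*(-208)/(99 + √2*√(-208)))/(-15203) = (2*(-208)/(99 + √2*(4*I*√13)))*(-1/15203) = (2*(-208)/(99 + 4*I*√26))*(-1/15203) = -416/(99 + 4*I*√26)*(-1/15203) = 416/(15203*(99 + 4*I*√26))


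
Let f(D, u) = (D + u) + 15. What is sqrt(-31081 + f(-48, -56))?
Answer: I*sqrt(31170) ≈ 176.55*I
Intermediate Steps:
f(D, u) = 15 + D + u
sqrt(-31081 + f(-48, -56)) = sqrt(-31081 + (15 - 48 - 56)) = sqrt(-31081 - 89) = sqrt(-31170) = I*sqrt(31170)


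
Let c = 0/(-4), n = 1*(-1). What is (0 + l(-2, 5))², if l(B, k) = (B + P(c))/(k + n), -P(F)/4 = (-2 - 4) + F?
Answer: 121/4 ≈ 30.250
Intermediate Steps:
n = -1
c = 0 (c = 0*(-¼) = 0)
P(F) = 24 - 4*F (P(F) = -4*((-2 - 4) + F) = -4*(-6 + F) = 24 - 4*F)
l(B, k) = (24 + B)/(-1 + k) (l(B, k) = (B + (24 - 4*0))/(k - 1) = (B + (24 + 0))/(-1 + k) = (B + 24)/(-1 + k) = (24 + B)/(-1 + k))
(0 + l(-2, 5))² = (0 + (24 - 2)/(-1 + 5))² = (0 + 22/4)² = (0 + (¼)*22)² = (0 + 11/2)² = (11/2)² = 121/4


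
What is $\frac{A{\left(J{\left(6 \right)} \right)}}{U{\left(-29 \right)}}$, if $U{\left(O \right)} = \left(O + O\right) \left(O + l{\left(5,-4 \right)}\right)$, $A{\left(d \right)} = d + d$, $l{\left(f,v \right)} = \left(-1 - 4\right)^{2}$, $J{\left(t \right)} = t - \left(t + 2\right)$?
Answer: $- \frac{1}{58} \approx -0.017241$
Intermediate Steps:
$J{\left(t \right)} = -2$ ($J{\left(t \right)} = t - \left(2 + t\right) = -2$)
$l{\left(f,v \right)} = 25$ ($l{\left(f,v \right)} = \left(-5\right)^{2} = 25$)
$A{\left(d \right)} = 2 d$
$U{\left(O \right)} = 2 O \left(25 + O\right)$ ($U{\left(O \right)} = \left(O + O\right) \left(O + 25\right) = 2 O \left(25 + O\right)$)
$\frac{A{\left(J{\left(6 \right)} \right)}}{U{\left(-29 \right)}} = \frac{2 \left(-2\right)}{2 \left(-29\right) \left(25 - 29\right)} = - \frac{4}{2 \left(-29\right) \left(-4\right)} = - \frac{4}{232} = \left(-4\right) \frac{1}{232} = - \frac{1}{58}$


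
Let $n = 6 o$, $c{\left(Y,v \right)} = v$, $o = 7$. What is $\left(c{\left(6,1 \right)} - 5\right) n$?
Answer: $-168$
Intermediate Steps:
$n = 42$ ($n = 6 \cdot 7 = 42$)
$\left(c{\left(6,1 \right)} - 5\right) n = \left(1 - 5\right) 42 = \left(-4\right) 42 = -168$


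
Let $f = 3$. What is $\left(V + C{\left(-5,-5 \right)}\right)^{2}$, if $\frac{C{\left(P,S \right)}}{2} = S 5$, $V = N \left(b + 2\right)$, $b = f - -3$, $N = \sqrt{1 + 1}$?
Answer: $2628 - 800 \sqrt{2} \approx 1496.6$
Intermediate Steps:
$N = \sqrt{2} \approx 1.4142$
$b = 6$ ($b = 3 - -3 = 3 + 3 = 6$)
$V = 8 \sqrt{2}$ ($V = \sqrt{2} \left(6 + 2\right) = \sqrt{2} \cdot 8 = 8 \sqrt{2} \approx 11.314$)
$C{\left(P,S \right)} = 10 S$ ($C{\left(P,S \right)} = 2 S 5 = 2 \cdot 5 S = 10 S$)
$\left(V + C{\left(-5,-5 \right)}\right)^{2} = \left(8 \sqrt{2} + 10 \left(-5\right)\right)^{2} = \left(8 \sqrt{2} - 50\right)^{2} = \left(-50 + 8 \sqrt{2}\right)^{2}$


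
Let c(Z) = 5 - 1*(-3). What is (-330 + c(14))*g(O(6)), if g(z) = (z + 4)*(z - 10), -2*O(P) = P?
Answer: 4186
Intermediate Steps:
O(P) = -P/2
c(Z) = 8 (c(Z) = 5 + 3 = 8)
g(z) = (-10 + z)*(4 + z) (g(z) = (4 + z)*(-10 + z) = (-10 + z)*(4 + z))
(-330 + c(14))*g(O(6)) = (-330 + 8)*(-40 + (-½*6)² - (-3)*6) = -322*(-40 + (-3)² - 6*(-3)) = -322*(-40 + 9 + 18) = -322*(-13) = 4186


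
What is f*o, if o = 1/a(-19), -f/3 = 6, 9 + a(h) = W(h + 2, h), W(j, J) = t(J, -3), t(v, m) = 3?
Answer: 3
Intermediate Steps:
W(j, J) = 3
a(h) = -6 (a(h) = -9 + 3 = -6)
f = -18 (f = -3*6 = -18)
o = -⅙ (o = 1/(-6) = -⅙ ≈ -0.16667)
f*o = -18*(-⅙) = 3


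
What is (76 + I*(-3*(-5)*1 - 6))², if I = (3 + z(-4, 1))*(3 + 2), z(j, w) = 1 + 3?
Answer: 152881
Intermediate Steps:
z(j, w) = 4
I = 35 (I = (3 + 4)*(3 + 2) = 7*5 = 35)
(76 + I*(-3*(-5)*1 - 6))² = (76 + 35*(-3*(-5)*1 - 6))² = (76 + 35*(15*1 - 6))² = (76 + 35*(15 - 6))² = (76 + 35*9)² = (76 + 315)² = 391² = 152881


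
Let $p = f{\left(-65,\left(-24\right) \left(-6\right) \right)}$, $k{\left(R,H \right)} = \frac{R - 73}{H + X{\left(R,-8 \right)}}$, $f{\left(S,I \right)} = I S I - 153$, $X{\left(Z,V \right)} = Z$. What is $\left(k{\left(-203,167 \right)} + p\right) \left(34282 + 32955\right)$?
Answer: $- \frac{271903469572}{3} \approx -9.0634 \cdot 10^{10}$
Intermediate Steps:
$f{\left(S,I \right)} = -153 + S I^{2}$ ($f{\left(S,I \right)} = S I^{2} - 153 = -153 + S I^{2}$)
$k{\left(R,H \right)} = \frac{-73 + R}{H + R}$ ($k{\left(R,H \right)} = \frac{R - 73}{H + R} = \frac{-73 + R}{H + R}$)
$p = -1347993$ ($p = -153 - 65 \left(\left(-24\right) \left(-6\right)\right)^{2} = -153 - 65 \cdot 144^{2} = -153 - 1347840 = -1347993$)
$\left(k{\left(-203,167 \right)} + p\right) \left(34282 + 32955\right) = \left(\frac{-73 - 203}{167 - 203} - 1347993\right) \left(34282 + 32955\right) = \left(\frac{1}{-36} \left(-276\right) - 1347993\right) 67237 = \left(\left(- \frac{1}{36}\right) \left(-276\right) - 1347993\right) 67237 = \left(\frac{23}{3} - 1347993\right) 67237 = \left(- \frac{4043956}{3}\right) 67237 = - \frac{271903469572}{3}$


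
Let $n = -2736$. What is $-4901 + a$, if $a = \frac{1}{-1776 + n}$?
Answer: $- \frac{22113313}{4512} \approx -4901.0$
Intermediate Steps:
$a = - \frac{1}{4512}$ ($a = \frac{1}{-1776 - 2736} = \frac{1}{-4512} = - \frac{1}{4512} \approx -0.00022163$)
$-4901 + a = -4901 - \frac{1}{4512} = - \frac{22113313}{4512}$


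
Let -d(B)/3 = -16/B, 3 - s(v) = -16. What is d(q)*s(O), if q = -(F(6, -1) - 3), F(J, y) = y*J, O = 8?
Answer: 304/3 ≈ 101.33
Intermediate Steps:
s(v) = 19 (s(v) = 3 - 1*(-16) = 3 + 16 = 19)
F(J, y) = J*y
q = 9 (q = -(6*(-1) - 3) = -(-6 - 3) = -1*(-9) = 9)
d(B) = 48/B (d(B) = -(-48)/B = 48/B)
d(q)*s(O) = (48/9)*19 = (48*(⅑))*19 = (16/3)*19 = 304/3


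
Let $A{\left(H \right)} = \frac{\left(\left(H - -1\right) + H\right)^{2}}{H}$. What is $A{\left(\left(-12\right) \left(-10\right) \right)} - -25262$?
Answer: $\frac{3089521}{120} \approx 25746.0$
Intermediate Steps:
$A{\left(H \right)} = \frac{\left(1 + 2 H\right)^{2}}{H}$ ($A{\left(H \right)} = \frac{\left(\left(H + 1\right) + H\right)^{2}}{H} = \frac{\left(\left(1 + H\right) + H\right)^{2}}{H} = \frac{\left(1 + 2 H\right)^{2}}{H}$)
$A{\left(\left(-12\right) \left(-10\right) \right)} - -25262 = \frac{\left(1 + 2 \left(\left(-12\right) \left(-10\right)\right)\right)^{2}}{\left(-12\right) \left(-10\right)} - -25262 = \frac{\left(1 + 2 \cdot 120\right)^{2}}{120} + 25262 = \frac{\left(1 + 240\right)^{2}}{120} + 25262 = \frac{241^{2}}{120} + 25262 = \frac{1}{120} \cdot 58081 + 25262 = \frac{58081}{120} + 25262 = \frac{3089521}{120}$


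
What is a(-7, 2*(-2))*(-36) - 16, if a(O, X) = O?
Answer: 236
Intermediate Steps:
a(-7, 2*(-2))*(-36) - 16 = -7*(-36) - 16 = 252 - 16 = 236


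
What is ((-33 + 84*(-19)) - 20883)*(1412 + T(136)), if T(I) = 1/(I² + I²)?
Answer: -73491415935/2312 ≈ -3.1787e+7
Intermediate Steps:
T(I) = 1/(2*I²)
((-33 + 84*(-19)) - 20883)*(1412 + T(136)) = ((-33 + 84*(-19)) - 20883)*(1412 + (½)/136²) = ((-33 - 1596) - 20883)*(1412 + (½)*(1/18496)) = (-1629 - 20883)*(1412 + 1/36992) = -22512*52232705/36992 = -73491415935/2312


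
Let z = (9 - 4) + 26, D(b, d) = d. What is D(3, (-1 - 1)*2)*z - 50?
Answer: -174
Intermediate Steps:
z = 31 (z = 5 + 26 = 31)
D(3, (-1 - 1)*2)*z - 50 = ((-1 - 1)*2)*31 - 50 = -2*2*31 - 50 = -4*31 - 50 = -124 - 50 = -174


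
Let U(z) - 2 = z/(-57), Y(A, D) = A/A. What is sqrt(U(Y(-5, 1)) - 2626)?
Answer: I*sqrt(8525433)/57 ≈ 51.225*I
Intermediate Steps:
Y(A, D) = 1
U(z) = 2 - z/57 (U(z) = 2 + z/(-57) = 2 + z*(-1/57) = 2 - z/57)
sqrt(U(Y(-5, 1)) - 2626) = sqrt((2 - 1/57*1) - 2626) = sqrt((2 - 1/57) - 2626) = sqrt(113/57 - 2626) = sqrt(-149569/57) = I*sqrt(8525433)/57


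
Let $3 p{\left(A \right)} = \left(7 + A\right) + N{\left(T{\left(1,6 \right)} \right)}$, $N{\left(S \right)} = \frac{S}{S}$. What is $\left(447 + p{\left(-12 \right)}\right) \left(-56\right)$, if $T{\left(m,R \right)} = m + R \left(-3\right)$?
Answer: $- \frac{74872}{3} \approx -24957.0$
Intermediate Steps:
$T{\left(m,R \right)} = m - 3 R$
$N{\left(S \right)} = 1$
$p{\left(A \right)} = \frac{8}{3} + \frac{A}{3}$ ($p{\left(A \right)} = \frac{\left(7 + A\right) + 1}{3} = \frac{8 + A}{3} = \frac{8}{3} + \frac{A}{3}$)
$\left(447 + p{\left(-12 \right)}\right) \left(-56\right) = \left(447 + \left(\frac{8}{3} + \frac{1}{3} \left(-12\right)\right)\right) \left(-56\right) = \left(447 + \left(\frac{8}{3} - 4\right)\right) \left(-56\right) = \left(447 - \frac{4}{3}\right) \left(-56\right) = \frac{1337}{3} \left(-56\right) = - \frac{74872}{3}$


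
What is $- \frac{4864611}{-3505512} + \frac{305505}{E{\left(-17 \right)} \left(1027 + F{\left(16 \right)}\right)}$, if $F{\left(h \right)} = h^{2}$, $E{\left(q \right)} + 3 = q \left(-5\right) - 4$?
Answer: $\frac{86542918043}{19489478216} \approx 4.4405$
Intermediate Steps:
$E{\left(q \right)} = -7 - 5 q$ ($E{\left(q \right)} = -3 + \left(q \left(-5\right) - 4\right) = -3 - \left(4 + 5 q\right) = -7 - 5 q$)
$- \frac{4864611}{-3505512} + \frac{305505}{E{\left(-17 \right)} \left(1027 + F{\left(16 \right)}\right)} = - \frac{4864611}{-3505512} + \frac{305505}{\left(-7 - -85\right) \left(1027 + 16^{2}\right)} = \left(-4864611\right) \left(- \frac{1}{3505512}\right) + \frac{305505}{\left(-7 + 85\right) \left(1027 + 256\right)} = \frac{1621537}{1168504} + \frac{305505}{78 \cdot 1283} = \frac{1621537}{1168504} + \frac{305505}{100074} = \frac{1621537}{1168504} + 305505 \cdot \frac{1}{100074} = \frac{1621537}{1168504} + \frac{101835}{33358} = \frac{86542918043}{19489478216}$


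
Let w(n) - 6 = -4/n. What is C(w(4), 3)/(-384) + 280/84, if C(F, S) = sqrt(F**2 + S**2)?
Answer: 10/3 - sqrt(34)/384 ≈ 3.3181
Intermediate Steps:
w(n) = 6 - 4/n
C(w(4), 3)/(-384) + 280/84 = sqrt((6 - 4/4)**2 + 3**2)/(-384) + 280/84 = sqrt((6 - 4*1/4)**2 + 9)*(-1/384) + 280*(1/84) = sqrt((6 - 1)**2 + 9)*(-1/384) + 10/3 = sqrt(5**2 + 9)*(-1/384) + 10/3 = sqrt(25 + 9)*(-1/384) + 10/3 = sqrt(34)*(-1/384) + 10/3 = -sqrt(34)/384 + 10/3 = 10/3 - sqrt(34)/384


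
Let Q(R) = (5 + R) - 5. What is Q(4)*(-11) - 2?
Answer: -46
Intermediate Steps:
Q(R) = R
Q(4)*(-11) - 2 = 4*(-11) - 2 = -44 - 2 = -46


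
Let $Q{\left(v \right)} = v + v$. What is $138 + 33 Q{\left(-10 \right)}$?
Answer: $-522$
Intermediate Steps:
$Q{\left(v \right)} = 2 v$
$138 + 33 Q{\left(-10 \right)} = 138 + 33 \cdot 2 \left(-10\right) = 138 + 33 \left(-20\right) = 138 - 660 = -522$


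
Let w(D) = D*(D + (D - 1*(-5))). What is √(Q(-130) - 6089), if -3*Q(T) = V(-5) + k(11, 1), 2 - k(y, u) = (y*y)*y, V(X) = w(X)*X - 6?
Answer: 49*I*√21/3 ≈ 74.849*I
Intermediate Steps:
w(D) = D*(5 + 2*D) (w(D) = D*(D + (D + 5)) = D*(D + (5 + D)) = D*(5 + 2*D))
V(X) = -6 + X²*(5 + 2*X) (V(X) = (X*(5 + 2*X))*X - 6 = X²*(5 + 2*X) - 6 = -6 + X²*(5 + 2*X))
k(y, u) = 2 - y³ (k(y, u) = 2 - y*y*y = 2 - y²*y = 2 - y³)
Q(T) = 1460/3 (Q(T) = -((-6 + (-5)²*(5 + 2*(-5))) + (2 - 1*11³))/3 = -((-6 + 25*(5 - 10)) + (2 - 1*1331))/3 = -((-6 + 25*(-5)) + (2 - 1331))/3 = -((-6 - 125) - 1329)/3 = -(-131 - 1329)/3 = -⅓*(-1460) = 1460/3)
√(Q(-130) - 6089) = √(1460/3 - 6089) = √(-16807/3) = 49*I*√21/3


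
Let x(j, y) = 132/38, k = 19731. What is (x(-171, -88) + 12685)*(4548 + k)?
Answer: 5853205599/19 ≈ 3.0806e+8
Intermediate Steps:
x(j, y) = 66/19 (x(j, y) = 132*(1/38) = 66/19)
(x(-171, -88) + 12685)*(4548 + k) = (66/19 + 12685)*(4548 + 19731) = (241081/19)*24279 = 5853205599/19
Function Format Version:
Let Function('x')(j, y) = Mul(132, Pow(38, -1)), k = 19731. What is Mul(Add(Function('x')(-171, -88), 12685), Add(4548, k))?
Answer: Rational(5853205599, 19) ≈ 3.0806e+8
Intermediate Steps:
Function('x')(j, y) = Rational(66, 19) (Function('x')(j, y) = Mul(132, Rational(1, 38)) = Rational(66, 19))
Mul(Add(Function('x')(-171, -88), 12685), Add(4548, k)) = Mul(Add(Rational(66, 19), 12685), Add(4548, 19731)) = Mul(Rational(241081, 19), 24279) = Rational(5853205599, 19)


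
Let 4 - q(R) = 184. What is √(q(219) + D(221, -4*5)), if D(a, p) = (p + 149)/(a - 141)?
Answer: I*√71355/20 ≈ 13.356*I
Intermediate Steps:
q(R) = -180 (q(R) = 4 - 1*184 = 4 - 184 = -180)
D(a, p) = (149 + p)/(-141 + a)
√(q(219) + D(221, -4*5)) = √(-180 + (149 - 4*5)/(-141 + 221)) = √(-180 + (149 - 20)/80) = √(-180 + (1/80)*129) = √(-180 + 129/80) = √(-14271/80) = I*√71355/20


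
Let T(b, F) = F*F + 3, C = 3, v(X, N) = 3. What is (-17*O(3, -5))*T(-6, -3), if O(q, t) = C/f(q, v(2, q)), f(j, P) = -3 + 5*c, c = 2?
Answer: -612/7 ≈ -87.429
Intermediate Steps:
T(b, F) = 3 + F² (T(b, F) = F² + 3 = 3 + F²)
f(j, P) = 7 (f(j, P) = -3 + 5*2 = -3 + 10 = 7)
O(q, t) = 3/7
(-17*O(3, -5))*T(-6, -3) = (-17*3/7)*(3 + (-3)²) = -51*(3 + 9)/7 = -51/7*12 = -612/7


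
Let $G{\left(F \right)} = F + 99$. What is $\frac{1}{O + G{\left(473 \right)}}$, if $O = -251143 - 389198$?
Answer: $- \frac{1}{639769} \approx -1.5631 \cdot 10^{-6}$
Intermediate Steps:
$G{\left(F \right)} = 99 + F$
$O = -640341$ ($O = -251143 - 389198 = -640341$)
$\frac{1}{O + G{\left(473 \right)}} = \frac{1}{-640341 + \left(99 + 473\right)} = \frac{1}{-640341 + 572} = \frac{1}{-639769} = - \frac{1}{639769}$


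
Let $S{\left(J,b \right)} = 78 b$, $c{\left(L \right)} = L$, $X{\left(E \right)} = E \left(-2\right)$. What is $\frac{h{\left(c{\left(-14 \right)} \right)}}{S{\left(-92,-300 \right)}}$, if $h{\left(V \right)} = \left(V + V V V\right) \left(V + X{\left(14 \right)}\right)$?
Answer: $- \frac{9653}{1950} \approx -4.9503$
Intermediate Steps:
$X{\left(E \right)} = - 2 E$
$h{\left(V \right)} = \left(-28 + V\right) \left(V + V^{3}\right)$ ($h{\left(V \right)} = \left(V + V V V\right) \left(V - 28\right) = \left(V + V^{2} V\right) \left(V - 28\right) = \left(V + V^{3}\right) \left(-28 + V\right) = \left(-28 + V\right) \left(V + V^{3}\right)$)
$\frac{h{\left(c{\left(-14 \right)} \right)}}{S{\left(-92,-300 \right)}} = \frac{\left(-14\right) \left(-28 - 14 + \left(-14\right)^{3} - 28 \left(-14\right)^{2}\right)}{78 \left(-300\right)} = \frac{\left(-14\right) \left(-28 - 14 - 2744 - 5488\right)}{-23400} = - 14 \left(-28 - 14 - 2744 - 5488\right) \left(- \frac{1}{23400}\right) = \left(-14\right) \left(-8274\right) \left(- \frac{1}{23400}\right) = 115836 \left(- \frac{1}{23400}\right) = - \frac{9653}{1950}$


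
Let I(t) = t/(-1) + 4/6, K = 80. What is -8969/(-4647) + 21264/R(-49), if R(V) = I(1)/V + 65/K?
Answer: 232427359679/8954769 ≈ 25956.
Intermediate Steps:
I(t) = 2/3 - t (I(t) = t*(-1) + 4*(1/6) = -t + 2/3 = 2/3 - t)
R(V) = 13/16 - 1/(3*V) (R(V) = (2/3 - 1*1)/V + 65/80 = (2/3 - 1)/V + 65*(1/80) = -1/(3*V) + 13/16 = 13/16 - 1/(3*V))
-8969/(-4647) + 21264/R(-49) = -8969/(-4647) + 21264/(((1/48)*(-16 + 39*(-49))/(-49))) = -8969*(-1/4647) + 21264/(((1/48)*(-1/49)*(-16 - 1911))) = 8969/4647 + 21264/(((1/48)*(-1/49)*(-1927))) = 8969/4647 + 21264/(1927/2352) = 8969/4647 + 21264*(2352/1927) = 8969/4647 + 50012928/1927 = 232427359679/8954769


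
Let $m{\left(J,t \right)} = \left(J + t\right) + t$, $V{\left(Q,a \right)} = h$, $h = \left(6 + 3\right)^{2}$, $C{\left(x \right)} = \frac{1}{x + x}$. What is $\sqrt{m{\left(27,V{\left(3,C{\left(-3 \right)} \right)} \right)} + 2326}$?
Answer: $\sqrt{2515} \approx 50.15$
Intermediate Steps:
$C{\left(x \right)} = \frac{1}{2 x}$
$h = 81$ ($h = 9^{2} = 81$)
$V{\left(Q,a \right)} = 81$
$m{\left(J,t \right)} = J + 2 t$
$\sqrt{m{\left(27,V{\left(3,C{\left(-3 \right)} \right)} \right)} + 2326} = \sqrt{\left(27 + 2 \cdot 81\right) + 2326} = \sqrt{\left(27 + 162\right) + 2326} = \sqrt{189 + 2326} = \sqrt{2515}$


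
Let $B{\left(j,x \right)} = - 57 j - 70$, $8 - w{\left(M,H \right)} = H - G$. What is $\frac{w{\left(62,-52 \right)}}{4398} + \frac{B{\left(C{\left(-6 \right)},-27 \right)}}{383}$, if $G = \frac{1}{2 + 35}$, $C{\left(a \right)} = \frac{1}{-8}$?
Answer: $- \frac{37523017}{249296232} \approx -0.15052$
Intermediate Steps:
$C{\left(a \right)} = - \frac{1}{8}$
$G = \frac{1}{37} \approx 0.027027$
$w{\left(M,H \right)} = \frac{297}{37} - H$ ($w{\left(M,H \right)} = 8 - \left(H - \frac{1}{37}\right) = 8 - \left(- \frac{1}{37} + H\right) = \frac{297}{37} - H$)
$B{\left(j,x \right)} = -70 - 57 j$
$\frac{w{\left(62,-52 \right)}}{4398} + \frac{B{\left(C{\left(-6 \right)},-27 \right)}}{383} = \frac{\frac{297}{37} - -52}{4398} + \frac{-70 - - \frac{57}{8}}{383} = \left(\frac{297}{37} + 52\right) \frac{1}{4398} + \left(-70 + \frac{57}{8}\right) \frac{1}{383} = \frac{2221}{37} \cdot \frac{1}{4398} - \frac{503}{3064} = \frac{2221}{162726} - \frac{503}{3064} = - \frac{37523017}{249296232}$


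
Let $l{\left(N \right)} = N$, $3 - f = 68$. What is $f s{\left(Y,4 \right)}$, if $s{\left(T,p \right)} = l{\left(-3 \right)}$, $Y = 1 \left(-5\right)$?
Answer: $195$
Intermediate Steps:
$f = -65$ ($f = 3 - 68 = -65$)
$Y = -5$
$s{\left(T,p \right)} = -3$
$f s{\left(Y,4 \right)} = \left(-65\right) \left(-3\right) = 195$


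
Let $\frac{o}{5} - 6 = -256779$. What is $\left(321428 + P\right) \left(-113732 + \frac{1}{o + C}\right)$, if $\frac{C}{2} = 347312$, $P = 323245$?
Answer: $- \frac{43203120444110949}{589241} \approx -7.332 \cdot 10^{10}$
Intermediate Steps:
$o = -1283865$ ($o = 30 + 5 \left(-256779\right) = 30 - 1283895 = -1283865$)
$C = 694624$ ($C = 2 \cdot 347312 = 694624$)
$\left(321428 + P\right) \left(-113732 + \frac{1}{o + C}\right) = \left(321428 + 323245\right) \left(-113732 + \frac{1}{-1283865 + 694624}\right) = 644673 \left(-113732 + \frac{1}{-589241}\right) = 644673 \left(-113732 - \frac{1}{589241}\right) = 644673 \left(- \frac{67015557413}{589241}\right) = - \frac{43203120444110949}{589241}$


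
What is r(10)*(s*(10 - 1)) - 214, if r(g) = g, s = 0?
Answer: -214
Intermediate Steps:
r(10)*(s*(10 - 1)) - 214 = 10*(0*(10 - 1)) - 214 = 10*(0*9) - 214 = 10*0 - 214 = 0 - 214 = -214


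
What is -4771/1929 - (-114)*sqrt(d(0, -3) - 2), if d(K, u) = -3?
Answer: -4771/1929 + 114*I*sqrt(5) ≈ -2.4733 + 254.91*I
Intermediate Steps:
-4771/1929 - (-114)*sqrt(d(0, -3) - 2) = -4771/1929 - (-114)*sqrt(-3 - 2) = -4771*1/1929 - (-114)*sqrt(-5) = -4771/1929 - (-114)*I*sqrt(5) = -4771/1929 + 114*I*sqrt(5)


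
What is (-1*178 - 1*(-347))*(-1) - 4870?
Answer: -5039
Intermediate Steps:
(-1*178 - 1*(-347))*(-1) - 4870 = (-178 + 347)*(-1) - 4870 = 169*(-1) - 4870 = -169 - 4870 = -5039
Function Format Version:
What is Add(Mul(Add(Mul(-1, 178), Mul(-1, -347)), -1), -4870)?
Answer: -5039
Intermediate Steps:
Add(Mul(Add(Mul(-1, 178), Mul(-1, -347)), -1), -4870) = Add(Mul(Add(-178, 347), -1), -4870) = Add(Mul(169, -1), -4870) = Add(-169, -4870) = -5039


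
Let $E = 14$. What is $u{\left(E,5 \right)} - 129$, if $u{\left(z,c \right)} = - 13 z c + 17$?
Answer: $-1022$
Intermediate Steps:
$u{\left(z,c \right)} = 17 - 13 c z$ ($u{\left(z,c \right)} = - 13 c z + 17 = 17 - 13 c z$)
$u{\left(E,5 \right)} - 129 = \left(17 - 65 \cdot 14\right) - 129 = \left(17 - 910\right) - 129 = -893 - 129 = -1022$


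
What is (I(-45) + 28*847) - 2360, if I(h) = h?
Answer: 21311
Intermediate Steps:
(I(-45) + 28*847) - 2360 = (-45 + 28*847) - 2360 = (-45 + 23716) - 2360 = 23671 - 2360 = 21311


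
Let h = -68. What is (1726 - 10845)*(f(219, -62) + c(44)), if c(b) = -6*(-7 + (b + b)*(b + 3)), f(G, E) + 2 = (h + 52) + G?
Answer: 224081187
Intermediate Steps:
f(G, E) = -18 + G (f(G, E) = -2 + ((-68 + 52) + G) = -2 + (-16 + G) = -18 + G)
c(b) = 42 - 12*b*(3 + b) (c(b) = -6*(-7 + (2*b)*(3 + b)) = -6*(-7 + 2*b*(3 + b)) = 42 - 12*b*(3 + b))
(1726 - 10845)*(f(219, -62) + c(44)) = (1726 - 10845)*((-18 + 219) + (42 - 36*44 - 12*44²)) = -9119*(201 + (42 - 1584 - 12*1936)) = -9119*(201 + (42 - 1584 - 23232)) = -9119*(201 - 24774) = -9119*(-24573) = 224081187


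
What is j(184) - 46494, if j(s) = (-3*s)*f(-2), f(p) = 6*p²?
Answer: -59742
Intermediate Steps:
j(s) = -72*s (j(s) = (-3*s)*(6*(-2)²) = (-3*s)*(6*4) = -3*s*24 = -72*s)
j(184) - 46494 = -72*184 - 46494 = -13248 - 46494 = -59742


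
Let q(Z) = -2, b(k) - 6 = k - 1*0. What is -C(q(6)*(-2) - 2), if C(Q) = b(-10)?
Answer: 4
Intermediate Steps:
b(k) = 6 + k (b(k) = 6 + (k - 1*0) = 6 + (k + 0) = 6 + k)
C(Q) = -4 (C(Q) = 6 - 10 = -4)
-C(q(6)*(-2) - 2) = -1*(-4) = 4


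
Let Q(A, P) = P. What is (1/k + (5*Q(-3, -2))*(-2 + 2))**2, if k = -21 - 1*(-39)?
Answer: 1/324 ≈ 0.0030864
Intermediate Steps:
k = 18 (k = -21 + 39 = 18)
(1/k + (5*Q(-3, -2))*(-2 + 2))**2 = (1/18 + (5*(-2))*(-2 + 2))**2 = (1/18 - 10*0)**2 = (1/18 + 0)**2 = (1/18)**2 = 1/324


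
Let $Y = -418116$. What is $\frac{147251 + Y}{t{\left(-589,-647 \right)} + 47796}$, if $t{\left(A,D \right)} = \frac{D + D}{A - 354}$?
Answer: $- \frac{255425695}{45072922} \approx -5.6669$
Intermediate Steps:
$t{\left(A,D \right)} = \frac{2 D}{-354 + A}$
$\frac{147251 + Y}{t{\left(-589,-647 \right)} + 47796} = \frac{147251 - 418116}{2 \left(-647\right) \frac{1}{-354 - 589} + 47796} = - \frac{270865}{2 \left(-647\right) \frac{1}{-943} + 47796} = - \frac{270865}{2 \left(-647\right) \left(- \frac{1}{943}\right) + 47796} = - \frac{270865}{\frac{1294}{943} + 47796} = - \frac{270865}{\frac{45072922}{943}} = \left(-270865\right) \frac{943}{45072922} = - \frac{255425695}{45072922}$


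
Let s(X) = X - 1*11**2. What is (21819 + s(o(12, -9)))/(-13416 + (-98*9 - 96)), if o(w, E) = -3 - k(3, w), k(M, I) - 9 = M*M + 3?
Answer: -10837/7197 ≈ -1.5058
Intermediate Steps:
k(M, I) = 12 + M**2 (k(M, I) = 9 + (M*M + 3) = 9 + (M**2 + 3) = 9 + (3 + M**2) = 12 + M**2)
o(w, E) = -24 (o(w, E) = -3 - (12 + 3**2) = -3 - (12 + 9) = -3 - 1*21 = -3 - 21 = -24)
s(X) = -121 + X (s(X) = X - 1*121 = X - 121 = -121 + X)
(21819 + s(o(12, -9)))/(-13416 + (-98*9 - 96)) = (21819 + (-121 - 24))/(-13416 + (-98*9 - 96)) = (21819 - 145)/(-13416 + (-882 - 96)) = 21674/(-13416 - 978) = 21674/(-14394) = 21674*(-1/14394) = -10837/7197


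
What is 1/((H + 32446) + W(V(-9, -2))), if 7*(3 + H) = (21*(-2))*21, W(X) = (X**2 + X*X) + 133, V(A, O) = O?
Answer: 1/32458 ≈ 3.0809e-5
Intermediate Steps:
W(X) = 133 + 2*X**2 (W(X) = (X**2 + X**2) + 133 = 2*X**2 + 133 = 133 + 2*X**2)
H = -129 (H = -3 + ((21*(-2))*21)/7 = -3 + (-42*21)/7 = -3 + (1/7)*(-882) = -3 - 126 = -129)
1/((H + 32446) + W(V(-9, -2))) = 1/((-129 + 32446) + (133 + 2*(-2)**2)) = 1/(32317 + (133 + 2*4)) = 1/(32317 + (133 + 8)) = 1/(32317 + 141) = 1/32458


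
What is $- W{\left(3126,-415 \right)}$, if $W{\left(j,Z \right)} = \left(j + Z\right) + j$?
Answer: $-5837$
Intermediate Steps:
$W{\left(j,Z \right)} = Z + 2 j$ ($W{\left(j,Z \right)} = \left(Z + j\right) + j = Z + 2 j$)
$- W{\left(3126,-415 \right)} = - (-415 + 2 \cdot 3126) = - (-415 + 6252) = \left(-1\right) 5837 = -5837$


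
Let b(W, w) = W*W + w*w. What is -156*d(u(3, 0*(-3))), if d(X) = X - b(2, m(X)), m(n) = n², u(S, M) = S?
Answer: 12792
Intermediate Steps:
b(W, w) = W² + w²
d(X) = -4 + X - X⁴ (d(X) = X - (2² + (X²)²) = X - (4 + X⁴) = X + (-4 - X⁴) = -4 + X - X⁴)
-156*d(u(3, 0*(-3))) = -156*(-4 + 3 - 1*3⁴) = -156*(-4 + 3 - 1*81) = -156*(-4 + 3 - 81) = -156*(-82) = 12792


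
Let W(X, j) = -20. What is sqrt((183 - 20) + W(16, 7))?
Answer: sqrt(143) ≈ 11.958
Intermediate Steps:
sqrt((183 - 20) + W(16, 7)) = sqrt((183 - 20) - 20) = sqrt(163 - 20) = sqrt(143)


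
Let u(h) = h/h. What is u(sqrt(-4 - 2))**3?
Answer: 1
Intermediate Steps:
u(h) = 1
u(sqrt(-4 - 2))**3 = 1**3 = 1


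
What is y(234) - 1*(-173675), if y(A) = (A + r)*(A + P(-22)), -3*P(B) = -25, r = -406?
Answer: 395981/3 ≈ 1.3199e+5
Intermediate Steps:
P(B) = 25/3 (P(B) = -⅓*(-25) = 25/3)
y(A) = (-406 + A)*(25/3 + A) (y(A) = (A - 406)*(A + 25/3) = (-406 + A)*(25/3 + A))
y(234) - 1*(-173675) = (-10150/3 + 234² - 1193/3*234) - 1*(-173675) = (-10150/3 + 54756 - 93054) + 173675 = -125044/3 + 173675 = 395981/3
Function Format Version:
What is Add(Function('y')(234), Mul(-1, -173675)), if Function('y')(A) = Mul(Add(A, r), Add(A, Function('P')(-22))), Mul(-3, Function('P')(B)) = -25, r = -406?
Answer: Rational(395981, 3) ≈ 1.3199e+5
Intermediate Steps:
Function('P')(B) = Rational(25, 3) (Function('P')(B) = Mul(Rational(-1, 3), -25) = Rational(25, 3))
Function('y')(A) = Mul(Add(-406, A), Add(Rational(25, 3), A)) (Function('y')(A) = Mul(Add(A, -406), Add(A, Rational(25, 3))) = Mul(Add(-406, A), Add(Rational(25, 3), A)))
Add(Function('y')(234), Mul(-1, -173675)) = Add(Add(Rational(-10150, 3), Pow(234, 2), Mul(Rational(-1193, 3), 234)), Mul(-1, -173675)) = Add(Add(Rational(-10150, 3), 54756, -93054), 173675) = Add(Rational(-125044, 3), 173675) = Rational(395981, 3)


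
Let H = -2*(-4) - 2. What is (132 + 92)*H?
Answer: 1344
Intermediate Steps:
H = 6 (H = 8 - 2 = 6)
(132 + 92)*H = (132 + 92)*6 = 224*6 = 1344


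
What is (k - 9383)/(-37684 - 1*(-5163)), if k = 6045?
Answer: 3338/32521 ≈ 0.10264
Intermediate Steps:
(k - 9383)/(-37684 - 1*(-5163)) = (6045 - 9383)/(-37684 - 1*(-5163)) = -3338/(-37684 + 5163) = -3338/(-32521) = -3338*(-1/32521) = 3338/32521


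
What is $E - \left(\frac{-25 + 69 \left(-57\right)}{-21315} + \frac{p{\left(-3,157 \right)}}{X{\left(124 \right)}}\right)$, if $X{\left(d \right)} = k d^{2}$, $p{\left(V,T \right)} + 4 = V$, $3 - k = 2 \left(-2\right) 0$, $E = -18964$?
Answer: $- \frac{2071770516211}{109246480} \approx -18964.0$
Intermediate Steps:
$k = 3$ ($k = 3 - 2 \left(-2\right) 0 = 3 - \left(-4\right) 0 = 3 - 0 = 3 + 0 = 3$)
$p{\left(V,T \right)} = -4 + V$
$X{\left(d \right)} = 3 d^{2}$
$E - \left(\frac{-25 + 69 \left(-57\right)}{-21315} + \frac{p{\left(-3,157 \right)}}{X{\left(124 \right)}}\right) = -18964 - \left(\frac{-25 + 69 \left(-57\right)}{-21315} + \frac{-4 - 3}{3 \cdot 124^{2}}\right) = -18964 - \left(\left(-25 - 3933\right) \left(- \frac{1}{21315}\right) - \frac{7}{3 \cdot 15376}\right) = -18964 - \left(\left(-3958\right) \left(- \frac{1}{21315}\right) - \frac{7}{46128}\right) = -18964 - \left(\frac{3958}{21315} - \frac{7}{46128}\right) = -18964 - \frac{20269491}{109246480} = - \frac{2071770516211}{109246480}$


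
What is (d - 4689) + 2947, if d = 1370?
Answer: -372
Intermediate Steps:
(d - 4689) + 2947 = (1370 - 4689) + 2947 = -3319 + 2947 = -372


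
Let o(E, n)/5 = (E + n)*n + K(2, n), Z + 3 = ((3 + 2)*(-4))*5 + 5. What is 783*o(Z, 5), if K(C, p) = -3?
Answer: -1832220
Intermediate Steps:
Z = -98 (Z = -3 + (((3 + 2)*(-4))*5 + 5) = -3 + ((5*(-4))*5 + 5) = -3 + (-20*5 + 5) = -3 + (-100 + 5) = -3 - 95 = -98)
o(E, n) = -15 + 5*n*(E + n) (o(E, n) = 5*((E + n)*n - 3) = 5*(n*(E + n) - 3) = 5*(-3 + n*(E + n)) = -15 + 5*n*(E + n))
783*o(Z, 5) = 783*(-15 + 5*5² + 5*(-98)*5) = 783*(-15 + 5*25 - 2450) = 783*(-15 + 125 - 2450) = 783*(-2340) = -1832220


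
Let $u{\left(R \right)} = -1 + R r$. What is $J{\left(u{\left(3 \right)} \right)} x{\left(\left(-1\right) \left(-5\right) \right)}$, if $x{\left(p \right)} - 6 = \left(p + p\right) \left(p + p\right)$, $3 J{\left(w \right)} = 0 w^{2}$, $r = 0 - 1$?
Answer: $0$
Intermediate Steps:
$r = -1$
$u{\left(R \right)} = -1 - R$ ($u{\left(R \right)} = -1 + R \left(-1\right) = -1 - R$)
$J{\left(w \right)} = 0$ ($J{\left(w \right)} = \frac{0 w^{2}}{3} = \frac{1}{3} \cdot 0 = 0$)
$x{\left(p \right)} = 6 + 4 p^{2}$ ($x{\left(p \right)} = 6 + \left(p + p\right) \left(p + p\right) = 6 + 2 p 2 p = 6 + 4 p^{2}$)
$J{\left(u{\left(3 \right)} \right)} x{\left(\left(-1\right) \left(-5\right) \right)} = 0 \left(6 + 4 \left(\left(-1\right) \left(-5\right)\right)^{2}\right) = 0 \left(6 + 4 \cdot 5^{2}\right) = 0 \left(6 + 4 \cdot 25\right) = 0 \left(6 + 100\right) = 0 \cdot 106 = 0$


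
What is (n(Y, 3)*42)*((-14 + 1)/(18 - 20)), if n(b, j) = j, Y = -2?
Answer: 819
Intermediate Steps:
(n(Y, 3)*42)*((-14 + 1)/(18 - 20)) = (3*42)*((-14 + 1)/(18 - 20)) = 126*(-13/(-2)) = 126*(-13*(-½)) = 126*(13/2) = 819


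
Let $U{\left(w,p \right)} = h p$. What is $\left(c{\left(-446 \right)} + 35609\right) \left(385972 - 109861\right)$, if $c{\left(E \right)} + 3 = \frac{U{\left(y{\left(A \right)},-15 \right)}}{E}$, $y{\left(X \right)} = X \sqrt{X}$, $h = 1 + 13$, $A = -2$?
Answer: $\frac{2192388434973}{223} \approx 9.8313 \cdot 10^{9}$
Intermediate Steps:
$h = 14$
$y{\left(X \right)} = X^{\frac{3}{2}}$
$U{\left(w,p \right)} = 14 p$
$c{\left(E \right)} = -3 - \frac{210}{E}$ ($c{\left(E \right)} = -3 + \frac{14 \left(-15\right)}{E} = -3 - \frac{210}{E}$)
$\left(c{\left(-446 \right)} + 35609\right) \left(385972 - 109861\right) = \left(\left(-3 - \frac{210}{-446}\right) + 35609\right) \left(385972 - 109861\right) = \left(\left(-3 - - \frac{105}{223}\right) + 35609\right) 276111 = \left(\left(-3 + \frac{105}{223}\right) + 35609\right) 276111 = \left(- \frac{564}{223} + 35609\right) 276111 = \frac{7940243}{223} \cdot 276111 = \frac{2192388434973}{223}$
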